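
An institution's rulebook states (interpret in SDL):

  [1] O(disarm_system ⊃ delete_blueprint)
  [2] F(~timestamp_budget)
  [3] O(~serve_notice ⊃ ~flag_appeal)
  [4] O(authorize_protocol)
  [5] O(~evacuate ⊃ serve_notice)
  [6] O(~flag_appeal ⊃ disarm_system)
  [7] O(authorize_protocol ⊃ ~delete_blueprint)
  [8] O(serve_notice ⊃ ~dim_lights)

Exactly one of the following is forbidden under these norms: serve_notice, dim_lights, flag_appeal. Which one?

dim_lights

Premise 4 gives O(authorize_protocol).
From O(authorize_protocol) and premise 7, O(authorize_protocol ⊃ ~delete_blueprint), we obtain O(~delete_blueprint).
The contrapositive of premise 1 (O(disarm_system ⊃ delete_blueprint)) is O(~delete_blueprint ⊃ ~disarm_system), and O(~delete_blueprint) is already established, so O(~disarm_system).
Premise 6, O(~flag_appeal ⊃ disarm_system), contraposes to O(~disarm_system ⊃ flag_appeal); with O(~disarm_system) we get O(flag_appeal).
The contrapositive of premise 3 (O(~serve_notice ⊃ ~flag_appeal)) is O(flag_appeal ⊃ serve_notice), and O(flag_appeal) is already established, so O(serve_notice).
With premise 8, O(serve_notice ⊃ ~dim_lights), the K-axiom yields O(~dim_lights).
So O(~dim_lights) holds, i.e. dim_lights is forbidden. None of the other listed options is forbidden under the premises.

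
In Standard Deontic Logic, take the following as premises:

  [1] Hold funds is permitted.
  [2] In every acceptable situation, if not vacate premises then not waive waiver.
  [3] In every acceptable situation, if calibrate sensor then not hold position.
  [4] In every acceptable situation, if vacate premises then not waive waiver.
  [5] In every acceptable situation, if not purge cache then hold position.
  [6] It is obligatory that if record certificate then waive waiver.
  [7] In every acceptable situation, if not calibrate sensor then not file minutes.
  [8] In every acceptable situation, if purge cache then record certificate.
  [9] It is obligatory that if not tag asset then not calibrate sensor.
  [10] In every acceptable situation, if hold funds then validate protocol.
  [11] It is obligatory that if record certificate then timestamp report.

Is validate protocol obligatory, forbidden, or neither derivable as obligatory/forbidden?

Premise 10 is O(hold_funds → validate_protocol), but O(hold_funds) is not derivable from the premises (the permission P(hold_funds) asserts only ¬O(¬hold_funds), not O(hold_funds)), so it does not yield O(validate_protocol).
No premise or chain of K-axiom applications forces O(validate_protocol), and none forces O(¬validate_protocol). So validate_protocol is neither obligatory nor forbidden under these norms.

Neither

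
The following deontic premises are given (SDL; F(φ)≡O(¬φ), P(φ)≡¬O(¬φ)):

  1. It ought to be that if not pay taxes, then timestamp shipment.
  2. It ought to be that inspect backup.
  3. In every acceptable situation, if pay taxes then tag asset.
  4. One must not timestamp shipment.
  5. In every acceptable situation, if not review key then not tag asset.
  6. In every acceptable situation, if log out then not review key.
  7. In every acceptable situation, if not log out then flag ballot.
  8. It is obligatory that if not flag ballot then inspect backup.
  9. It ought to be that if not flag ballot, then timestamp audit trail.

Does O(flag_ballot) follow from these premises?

Yes

F(timestamp_shipment) at premise 4 means O(¬timestamp_shipment).
The contrapositive of premise 1 (O(¬pay_taxes → timestamp_shipment)) is O(¬timestamp_shipment → pay_taxes), and O(¬timestamp_shipment) is already established, so O(pay_taxes).
Applying K to premise 3 (O(pay_taxes → tag_asset)) and O(pay_taxes) yields O(tag_asset).
The contrapositive of premise 5 (O(¬review_key → ¬tag_asset)) is O(tag_asset → review_key), and O(tag_asset) is already established, so O(review_key).
The contrapositive of premise 6 (O(log_out → ¬review_key)) is O(review_key → ¬log_out), and O(review_key) is already established, so O(¬log_out).
Premise 7 is O(¬log_out → flag_ballot); since O(¬log_out), deontic closure gives O(flag_ballot).
Premises 2, 8, 9 do not contribute to this derivation.
So O(flag_ballot) follows.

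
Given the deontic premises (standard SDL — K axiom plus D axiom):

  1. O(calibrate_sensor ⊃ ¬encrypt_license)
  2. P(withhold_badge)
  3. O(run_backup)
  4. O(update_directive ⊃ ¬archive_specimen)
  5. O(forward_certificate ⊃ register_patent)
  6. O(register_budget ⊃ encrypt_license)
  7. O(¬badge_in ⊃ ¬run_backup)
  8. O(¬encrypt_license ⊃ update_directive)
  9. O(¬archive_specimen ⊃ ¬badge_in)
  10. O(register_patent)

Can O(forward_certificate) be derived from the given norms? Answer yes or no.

No

Premise 5 is O(forward_certificate ⊃ register_patent); even if O(register_patent) held, inferring O(forward_certificate) would be affirming the consequent — invalid.
No other premise forces O(forward_certificate). An ideal world satisfying every premise can still have forward_certificate false, so O(forward_certificate) is not derivable.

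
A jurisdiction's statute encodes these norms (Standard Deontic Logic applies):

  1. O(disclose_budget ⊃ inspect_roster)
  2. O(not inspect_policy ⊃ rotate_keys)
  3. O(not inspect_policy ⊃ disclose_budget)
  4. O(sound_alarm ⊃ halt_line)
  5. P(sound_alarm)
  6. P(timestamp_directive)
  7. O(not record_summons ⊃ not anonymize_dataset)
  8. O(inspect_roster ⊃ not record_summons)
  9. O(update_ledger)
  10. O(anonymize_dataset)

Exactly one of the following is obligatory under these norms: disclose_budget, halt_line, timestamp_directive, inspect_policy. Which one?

Premise 10 states O(anonymize_dataset) outright.
The contrapositive of premise 7 (O(not record_summons ⊃ not anonymize_dataset)) is O(anonymize_dataset ⊃ record_summons), and O(anonymize_dataset) is already established, so O(record_summons).
Premise 8, O(inspect_roster ⊃ not record_summons), contraposes to O(record_summons ⊃ not inspect_roster); with O(record_summons) we get O(not inspect_roster).
The contrapositive of premise 1 (O(disclose_budget ⊃ inspect_roster)) is O(not inspect_roster ⊃ not disclose_budget), and O(not inspect_roster) is already established, so O(not disclose_budget).
Premise 3, O(not inspect_policy ⊃ disclose_budget), contraposes to O(not disclose_budget ⊃ inspect_policy); with O(not disclose_budget) we get O(inspect_policy).
So O(inspect_policy) holds — inspect_policy is obligatory. None of the other listed options is made obligatory by any chain of premises.

inspect_policy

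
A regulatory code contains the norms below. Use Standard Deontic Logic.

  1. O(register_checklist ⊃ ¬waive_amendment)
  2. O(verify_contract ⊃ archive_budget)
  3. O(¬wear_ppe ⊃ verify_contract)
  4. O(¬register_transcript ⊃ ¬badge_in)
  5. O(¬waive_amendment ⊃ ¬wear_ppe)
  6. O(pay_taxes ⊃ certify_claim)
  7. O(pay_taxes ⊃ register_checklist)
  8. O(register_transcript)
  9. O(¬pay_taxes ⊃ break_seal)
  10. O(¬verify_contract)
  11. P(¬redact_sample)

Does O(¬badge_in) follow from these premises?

No

Premise 4 is O(¬register_transcript ⊃ ¬badge_in), but O(¬register_transcript) is not derivable from the premises, so it does not yield O(¬badge_in).
No other premise forces O(¬badge_in). An ideal world satisfying every premise can still have ¬badge_in false, so O(¬badge_in) is not derivable.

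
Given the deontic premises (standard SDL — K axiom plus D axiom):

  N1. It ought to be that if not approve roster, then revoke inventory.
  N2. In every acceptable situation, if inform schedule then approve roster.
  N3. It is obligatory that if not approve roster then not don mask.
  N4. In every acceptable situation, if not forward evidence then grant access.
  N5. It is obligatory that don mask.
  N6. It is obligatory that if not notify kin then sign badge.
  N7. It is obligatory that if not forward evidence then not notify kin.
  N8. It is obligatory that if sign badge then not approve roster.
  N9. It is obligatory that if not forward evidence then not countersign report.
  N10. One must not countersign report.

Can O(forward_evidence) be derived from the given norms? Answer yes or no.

Premise 5 gives O(don_mask).
The contrapositive of premise 3 (O(¬approve_roster → ¬don_mask)) is O(don_mask → approve_roster), and O(don_mask) is already established, so O(approve_roster).
The contrapositive of premise 8 (O(sign_badge → ¬approve_roster)) is O(approve_roster → ¬sign_badge), and O(approve_roster) is already established, so O(¬sign_badge).
Premise 6, O(¬notify_kin → sign_badge), contraposes to O(¬sign_badge → notify_kin); with O(¬sign_badge) we get O(notify_kin).
Premise 7, O(¬forward_evidence → ¬notify_kin), contraposes to O(notify_kin → forward_evidence); with O(notify_kin) we get O(forward_evidence).
Premises 1, 2, 4, 9, 10 do not contribute to this derivation.
So O(forward_evidence) follows.

Yes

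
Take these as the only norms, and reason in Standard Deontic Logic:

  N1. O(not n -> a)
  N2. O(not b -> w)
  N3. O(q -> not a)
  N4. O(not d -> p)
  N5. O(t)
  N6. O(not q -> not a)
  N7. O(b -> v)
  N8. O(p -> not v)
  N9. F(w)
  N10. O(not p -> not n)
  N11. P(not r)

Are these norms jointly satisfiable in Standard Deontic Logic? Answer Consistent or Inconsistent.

Premises 3 and 6 cover both cases: O(q -> not a) and O(not q -> not a). Since q ∨ not q is a tautology, O(not a) follows.
Premise 1 is O(not n -> a); contrapositively O(not a -> n). Since O(not a) holds, K gives O(n).
Premise 10, O(not p -> not n), contraposes to O(n -> p); with O(n) we get O(p).
Applying K to premise 8 (O(p -> not v)) and O(p) yields O(not v).
Premise 7, O(b -> v), contraposes to O(not v -> not b); with O(not v) we get O(not b).
Applying K to premise 2 (O(not b -> w)) and O(not b) yields O(w).
Yet premise 9 is F(w), i.e. O(not w).
We now have both O(w) and O(not w) — w is simultaneously obligatory and forbidden, violating the D-axiom.

Inconsistent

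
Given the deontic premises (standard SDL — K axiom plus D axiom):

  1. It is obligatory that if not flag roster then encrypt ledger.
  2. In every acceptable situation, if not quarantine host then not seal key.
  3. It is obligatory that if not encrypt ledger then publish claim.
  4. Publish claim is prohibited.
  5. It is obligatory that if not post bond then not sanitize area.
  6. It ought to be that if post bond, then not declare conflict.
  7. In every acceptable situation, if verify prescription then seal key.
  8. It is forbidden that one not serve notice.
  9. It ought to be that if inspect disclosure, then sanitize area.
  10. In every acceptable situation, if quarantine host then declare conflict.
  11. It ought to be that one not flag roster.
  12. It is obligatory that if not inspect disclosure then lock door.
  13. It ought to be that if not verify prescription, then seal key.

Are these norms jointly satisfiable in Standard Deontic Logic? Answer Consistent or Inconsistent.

Consistent

Premise 3 is O(¬encrypt_ledger → publish_claim), but O(¬encrypt_ledger) is not derivable from the premises, so it does not yield O(publish_claim).
So O(publish_claim) is not derivable, and the apparent clash with O(¬publish_claim) does not arise.
A world satisfying every obligation exists (e.g. declare_conflict=true, encrypt_ledger=true, flag_roster=false, inspect_disclosure=false, lock_door=true, post_bond=false, publish_claim=false, quarantine_host=true, sanitize_area=false, seal_key=true, serve_notice=true, verify_prescription=false); no atom is both obligatory and forbidden, so the set is consistent.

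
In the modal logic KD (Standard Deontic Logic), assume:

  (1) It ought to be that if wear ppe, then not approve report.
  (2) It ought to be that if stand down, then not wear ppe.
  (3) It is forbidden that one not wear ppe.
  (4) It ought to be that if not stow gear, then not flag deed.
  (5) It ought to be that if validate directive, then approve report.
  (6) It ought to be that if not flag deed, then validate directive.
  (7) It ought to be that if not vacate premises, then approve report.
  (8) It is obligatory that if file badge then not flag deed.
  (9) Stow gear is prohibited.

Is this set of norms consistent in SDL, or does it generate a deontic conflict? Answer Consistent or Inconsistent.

Premise 9, F(stow_gear), is equivalent to O(¬stow_gear).
From O(¬stow_gear) and premise 4, O(¬stow_gear → ¬flag_deed), we obtain O(¬flag_deed).
With premise 6, O(¬flag_deed → validate_directive), the K-axiom yields O(validate_directive).
Premise 5 is O(validate_directive → approve_report); since O(validate_directive), deontic closure gives O(approve_report).
The contrapositive of premise 1 (O(wear_ppe → ¬approve_report)) is O(approve_report → ¬wear_ppe), and O(approve_report) is already established, so O(¬wear_ppe).
However, F(¬wear_ppe) at premise 3 amounts to O(wear_ppe).
We now have both O(¬wear_ppe) and O(wear_ppe) — wear_ppe is simultaneously obligatory and forbidden, violating the D-axiom.

Inconsistent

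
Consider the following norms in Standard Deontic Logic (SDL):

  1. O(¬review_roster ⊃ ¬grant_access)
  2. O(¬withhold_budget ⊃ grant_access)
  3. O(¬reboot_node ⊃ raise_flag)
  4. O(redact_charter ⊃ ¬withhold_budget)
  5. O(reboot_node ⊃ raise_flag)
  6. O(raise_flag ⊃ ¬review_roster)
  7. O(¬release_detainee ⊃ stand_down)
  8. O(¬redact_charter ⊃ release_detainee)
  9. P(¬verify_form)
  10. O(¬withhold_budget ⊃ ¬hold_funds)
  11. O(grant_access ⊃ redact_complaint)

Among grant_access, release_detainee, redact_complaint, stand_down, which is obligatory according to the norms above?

By case analysis on ¬reboot_node: premise 3 gives O(¬reboot_node ⊃ raise_flag) and premise 5 gives O(reboot_node ⊃ raise_flag), so O(raise_flag) either way.
Applying K to premise 6 (O(raise_flag ⊃ ¬review_roster)) and O(raise_flag) yields O(¬review_roster).
Premise 1 is O(¬review_roster ⊃ ¬grant_access); since O(¬review_roster), deontic closure gives O(¬grant_access).
Premise 2 is O(¬withhold_budget ⊃ grant_access); contrapositively O(¬grant_access ⊃ withhold_budget). Since O(¬grant_access) holds, K gives O(withhold_budget).
Premise 4 is O(redact_charter ⊃ ¬withhold_budget); contrapositively O(withhold_budget ⊃ ¬redact_charter). Since O(withhold_budget) holds, K gives O(¬redact_charter).
Premise 8 is O(¬redact_charter ⊃ release_detainee); since O(¬redact_charter), deontic closure gives O(release_detainee).
So O(release_detainee) holds — release_detainee is obligatory. None of the other listed options is made obligatory by any chain of premises.

release_detainee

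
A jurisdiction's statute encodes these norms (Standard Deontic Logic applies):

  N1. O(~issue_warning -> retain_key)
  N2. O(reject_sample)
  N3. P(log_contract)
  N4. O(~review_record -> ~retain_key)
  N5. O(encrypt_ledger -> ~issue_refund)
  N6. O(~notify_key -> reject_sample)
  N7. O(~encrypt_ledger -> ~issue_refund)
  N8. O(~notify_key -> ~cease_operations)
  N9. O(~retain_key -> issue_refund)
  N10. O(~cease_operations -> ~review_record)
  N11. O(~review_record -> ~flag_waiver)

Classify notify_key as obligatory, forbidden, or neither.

Premises 5 and 7 cover both cases: O(encrypt_ledger -> ~issue_refund) and O(~encrypt_ledger -> ~issue_refund). Since encrypt_ledger ∨ ~encrypt_ledger is a tautology, O(~issue_refund) follows.
Premise 9, O(~retain_key -> issue_refund), contraposes to O(~issue_refund -> retain_key); with O(~issue_refund) we get O(retain_key).
The contrapositive of premise 4 (O(~review_record -> ~retain_key)) is O(retain_key -> review_record), and O(retain_key) is already established, so O(review_record).
Premise 10, O(~cease_operations -> ~review_record), contraposes to O(review_record -> cease_operations); with O(review_record) we get O(cease_operations).
The contrapositive of premise 8 (O(~notify_key -> ~cease_operations)) is O(cease_operations -> notify_key), and O(cease_operations) is already established, so O(notify_key).
Premises 1, 2, 3, 6, 11 do not contribute to this derivation.
Hence notify_key is obligatory.

Obligatory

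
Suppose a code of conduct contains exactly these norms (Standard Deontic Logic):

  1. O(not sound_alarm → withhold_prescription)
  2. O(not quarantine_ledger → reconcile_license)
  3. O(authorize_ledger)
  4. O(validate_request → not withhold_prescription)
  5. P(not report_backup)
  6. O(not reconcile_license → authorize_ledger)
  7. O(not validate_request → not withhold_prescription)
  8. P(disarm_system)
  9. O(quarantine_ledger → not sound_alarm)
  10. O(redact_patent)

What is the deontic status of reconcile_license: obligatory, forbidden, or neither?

Obligatory

By case analysis on validate_request: premise 4 gives O(validate_request → not withhold_prescription) and premise 7 gives O(not validate_request → not withhold_prescription), so O(not withhold_prescription) either way.
The contrapositive of premise 1 (O(not sound_alarm → withhold_prescription)) is O(not withhold_prescription → sound_alarm), and O(not withhold_prescription) is already established, so O(sound_alarm).
Premise 9 is O(quarantine_ledger → not sound_alarm); contrapositively O(sound_alarm → not quarantine_ledger). Since O(sound_alarm) holds, K gives O(not quarantine_ledger).
From O(not quarantine_ledger) and premise 2, O(not quarantine_ledger → reconcile_license), we obtain O(reconcile_license).
Premises 3, 5, 6, 8, 10 do not contribute to this derivation.
Hence reconcile_license is obligatory.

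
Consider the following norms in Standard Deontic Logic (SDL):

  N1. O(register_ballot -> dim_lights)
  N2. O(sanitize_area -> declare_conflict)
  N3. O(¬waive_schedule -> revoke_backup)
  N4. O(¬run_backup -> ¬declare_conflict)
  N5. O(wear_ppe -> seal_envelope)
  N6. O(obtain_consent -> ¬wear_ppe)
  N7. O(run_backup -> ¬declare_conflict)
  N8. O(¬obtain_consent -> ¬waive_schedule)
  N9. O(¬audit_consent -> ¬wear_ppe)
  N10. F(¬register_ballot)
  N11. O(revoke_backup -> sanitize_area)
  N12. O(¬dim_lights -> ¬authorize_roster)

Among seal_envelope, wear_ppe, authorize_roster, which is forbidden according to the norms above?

Premises 4 and 7 are O(¬run_backup -> ¬declare_conflict) and O(run_backup -> ¬declare_conflict); every ideal world satisfies ¬run_backup or run_backup, so in either case ¬declare_conflict holds — hence O(¬declare_conflict).
Premise 2, O(sanitize_area -> declare_conflict), contraposes to O(¬declare_conflict -> ¬sanitize_area); with O(¬declare_conflict) we get O(¬sanitize_area).
Premise 11, O(revoke_backup -> sanitize_area), contraposes to O(¬sanitize_area -> ¬revoke_backup); with O(¬sanitize_area) we get O(¬revoke_backup).
Premise 3 is O(¬waive_schedule -> revoke_backup); contrapositively O(¬revoke_backup -> waive_schedule). Since O(¬revoke_backup) holds, K gives O(waive_schedule).
Premise 8 is O(¬obtain_consent -> ¬waive_schedule); contrapositively O(waive_schedule -> obtain_consent). Since O(waive_schedule) holds, K gives O(obtain_consent).
With premise 6, O(obtain_consent -> ¬wear_ppe), the K-axiom yields O(¬wear_ppe).
So O(¬wear_ppe) holds, i.e. wear_ppe is forbidden. None of the other listed options is forbidden under the premises.

wear_ppe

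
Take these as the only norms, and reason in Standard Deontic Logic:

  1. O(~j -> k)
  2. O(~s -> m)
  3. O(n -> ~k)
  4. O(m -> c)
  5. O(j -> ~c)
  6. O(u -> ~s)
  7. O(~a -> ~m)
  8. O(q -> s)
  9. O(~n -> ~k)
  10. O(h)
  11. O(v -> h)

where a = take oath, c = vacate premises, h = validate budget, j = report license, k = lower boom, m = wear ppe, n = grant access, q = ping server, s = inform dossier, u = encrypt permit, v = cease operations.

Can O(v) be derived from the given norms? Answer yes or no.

No

Premise 11 is O(v -> h); even if O(h) held, inferring O(v) would be affirming the consequent — invalid.
No other premise forces O(v). An ideal world satisfying every premise can still have v false, so O(v) is not derivable.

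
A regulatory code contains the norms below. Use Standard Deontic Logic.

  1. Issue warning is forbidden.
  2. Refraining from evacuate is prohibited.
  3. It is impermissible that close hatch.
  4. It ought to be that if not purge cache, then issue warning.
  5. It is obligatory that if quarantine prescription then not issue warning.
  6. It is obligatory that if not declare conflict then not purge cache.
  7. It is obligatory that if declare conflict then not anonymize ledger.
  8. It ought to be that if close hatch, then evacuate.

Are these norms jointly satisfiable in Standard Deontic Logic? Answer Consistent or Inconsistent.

Premise 8 is O(close_hatch → evacuate); even if O(evacuate) held, inferring O(close_hatch) would be affirming the consequent — invalid.
So O(close_hatch) is not derivable, and the apparent clash with O(¬close_hatch) does not arise.
A world satisfying every obligation exists (e.g. anonymize_ledger=false, close_hatch=false, declare_conflict=true, evacuate=true, issue_warning=false, purge_cache=true, quarantine_prescription=false); no atom is both obligatory and forbidden, so the set is consistent.

Consistent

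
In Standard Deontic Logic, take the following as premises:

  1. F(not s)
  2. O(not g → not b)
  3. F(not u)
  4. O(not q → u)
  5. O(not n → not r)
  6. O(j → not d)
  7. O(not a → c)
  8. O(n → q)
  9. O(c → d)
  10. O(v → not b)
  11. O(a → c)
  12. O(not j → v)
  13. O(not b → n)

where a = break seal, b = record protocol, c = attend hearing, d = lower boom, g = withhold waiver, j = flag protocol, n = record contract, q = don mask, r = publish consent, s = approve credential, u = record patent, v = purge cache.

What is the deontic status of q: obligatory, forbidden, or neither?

Obligatory

Premises 7 and 11 cover both cases: O(not a → c) and O(a → c). Since not a ∨ a is a tautology, O(c) follows.
Applying K to premise 9 (O(c → d)) and O(c) yields O(d).
Premise 6 is O(j → not d); contrapositively O(d → not j). Since O(d) holds, K gives O(not j).
Applying K to premise 12 (O(not j → v)) and O(not j) yields O(v).
With premise 10, O(v → not b), the K-axiom yields O(not b).
Applying K to premise 13 (O(not b → n)) and O(not b) yields O(n).
Premise 8 is O(n → q); since O(n), deontic closure gives O(q).
Premises 1, 2, 3, 4, 5 do not contribute to this derivation.
Hence q is obligatory.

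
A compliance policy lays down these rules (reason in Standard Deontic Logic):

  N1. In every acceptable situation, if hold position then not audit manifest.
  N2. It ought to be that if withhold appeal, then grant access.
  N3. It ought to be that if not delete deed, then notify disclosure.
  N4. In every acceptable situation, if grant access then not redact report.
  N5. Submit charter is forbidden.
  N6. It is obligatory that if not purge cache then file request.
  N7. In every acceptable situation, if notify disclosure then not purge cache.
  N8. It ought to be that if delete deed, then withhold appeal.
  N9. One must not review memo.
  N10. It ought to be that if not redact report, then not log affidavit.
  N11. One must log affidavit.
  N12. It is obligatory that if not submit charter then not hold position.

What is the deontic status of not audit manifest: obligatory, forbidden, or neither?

Neither

Premise 1 is O(hold_position → ¬audit_manifest), but O(hold_position) is not derivable from the premises, so it does not yield O(¬audit_manifest).
No premise or chain of K-axiom applications forces O(¬audit_manifest), and none forces O(audit_manifest). So ¬audit_manifest is neither obligatory nor forbidden under these norms.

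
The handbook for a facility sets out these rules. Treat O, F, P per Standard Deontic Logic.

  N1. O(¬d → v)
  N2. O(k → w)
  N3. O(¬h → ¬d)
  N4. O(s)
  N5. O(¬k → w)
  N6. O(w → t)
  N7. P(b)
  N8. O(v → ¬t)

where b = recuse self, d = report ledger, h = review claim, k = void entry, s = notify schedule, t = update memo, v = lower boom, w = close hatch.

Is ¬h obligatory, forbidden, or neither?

Premises 5 and 2 are O(¬k → w) and O(k → w); every ideal world satisfies ¬k or k, so in either case w holds — hence O(w).
With premise 6, O(w → t), the K-axiom yields O(t).
Premise 8 is O(v → ¬t); contrapositively O(t → ¬v). Since O(t) holds, K gives O(¬v).
Premise 1, O(¬d → v), contraposes to O(¬v → d); with O(¬v) we get O(d).
Premise 3 is O(¬h → ¬d); contrapositively O(d → h). Since O(d) holds, K gives O(h).
Premises 4, 7 do not contribute to this derivation.
Thus O(h), which is F(¬h): ¬h is forbidden.

Forbidden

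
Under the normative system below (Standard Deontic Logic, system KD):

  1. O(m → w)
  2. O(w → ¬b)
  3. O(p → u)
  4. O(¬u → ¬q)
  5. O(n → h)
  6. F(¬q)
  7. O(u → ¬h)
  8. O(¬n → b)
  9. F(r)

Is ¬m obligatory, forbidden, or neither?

Premise 6, F(¬q), is equivalent to O(q).
Premise 4, O(¬u → ¬q), contraposes to O(q → u); with O(q) we get O(u).
Applying K to premise 7 (O(u → ¬h)) and O(u) yields O(¬h).
Premise 5 is O(n → h); contrapositively O(¬h → ¬n). Since O(¬h) holds, K gives O(¬n).
Premise 8 is O(¬n → b); since O(¬n), deontic closure gives O(b).
Premise 2 is O(w → ¬b); contrapositively O(b → ¬w). Since O(b) holds, K gives O(¬w).
Premise 1 is O(m → w); contrapositively O(¬w → ¬m). Since O(¬w) holds, K gives O(¬m).
Premises 3, 9 do not contribute to this derivation.
Hence ¬m is obligatory.

Obligatory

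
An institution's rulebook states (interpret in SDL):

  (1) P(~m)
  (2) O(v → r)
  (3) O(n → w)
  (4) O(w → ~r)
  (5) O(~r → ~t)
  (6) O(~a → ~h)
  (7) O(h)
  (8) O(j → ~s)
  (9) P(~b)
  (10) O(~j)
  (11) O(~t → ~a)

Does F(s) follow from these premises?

Premise 8 is O(j → ~s), but O(j) is not derivable from the premises, so it does not yield O(~s).
No other premise forces O(~s). An ideal world satisfying every premise can still have s true, so F(s) is not derivable.

No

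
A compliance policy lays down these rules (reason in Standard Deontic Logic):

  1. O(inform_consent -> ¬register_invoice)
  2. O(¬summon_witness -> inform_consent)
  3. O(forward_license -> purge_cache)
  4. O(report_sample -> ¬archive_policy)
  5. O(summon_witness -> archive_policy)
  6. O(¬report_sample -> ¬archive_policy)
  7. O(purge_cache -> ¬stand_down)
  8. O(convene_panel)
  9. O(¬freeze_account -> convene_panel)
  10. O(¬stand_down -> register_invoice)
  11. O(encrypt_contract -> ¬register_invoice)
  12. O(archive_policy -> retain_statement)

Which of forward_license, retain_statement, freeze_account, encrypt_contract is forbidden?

forward_license

Premises 6 and 4 are O(¬report_sample -> ¬archive_policy) and O(report_sample -> ¬archive_policy); every ideal world satisfies ¬report_sample or report_sample, so in either case ¬archive_policy holds — hence O(¬archive_policy).
Premise 5, O(summon_witness -> archive_policy), contraposes to O(¬archive_policy -> ¬summon_witness); with O(¬archive_policy) we get O(¬summon_witness).
From O(¬summon_witness) and premise 2, O(¬summon_witness -> inform_consent), we obtain O(inform_consent).
Premise 1 is O(inform_consent -> ¬register_invoice); since O(inform_consent), deontic closure gives O(¬register_invoice).
The contrapositive of premise 10 (O(¬stand_down -> register_invoice)) is O(¬register_invoice -> stand_down), and O(¬register_invoice) is already established, so O(stand_down).
Premise 7, O(purge_cache -> ¬stand_down), contraposes to O(stand_down -> ¬purge_cache); with O(stand_down) we get O(¬purge_cache).
Premise 3, O(forward_license -> purge_cache), contraposes to O(¬purge_cache -> ¬forward_license); with O(¬purge_cache) we get O(¬forward_license).
So O(¬forward_license) holds, i.e. forward_license is forbidden. None of the other listed options is forbidden under the premises.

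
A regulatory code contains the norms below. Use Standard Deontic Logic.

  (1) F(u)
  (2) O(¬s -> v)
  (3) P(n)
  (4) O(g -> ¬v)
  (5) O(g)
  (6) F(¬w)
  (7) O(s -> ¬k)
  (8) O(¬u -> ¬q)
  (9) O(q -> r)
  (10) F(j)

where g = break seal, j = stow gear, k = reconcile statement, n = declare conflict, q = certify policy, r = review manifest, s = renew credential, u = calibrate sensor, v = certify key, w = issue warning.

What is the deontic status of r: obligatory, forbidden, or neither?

Neither

Premise 9 is O(q -> r), but O(q) is not derivable from the premises, so it does not yield O(r).
No premise or chain of K-axiom applications forces O(r), and none forces O(¬r). So r is neither obligatory nor forbidden under these norms.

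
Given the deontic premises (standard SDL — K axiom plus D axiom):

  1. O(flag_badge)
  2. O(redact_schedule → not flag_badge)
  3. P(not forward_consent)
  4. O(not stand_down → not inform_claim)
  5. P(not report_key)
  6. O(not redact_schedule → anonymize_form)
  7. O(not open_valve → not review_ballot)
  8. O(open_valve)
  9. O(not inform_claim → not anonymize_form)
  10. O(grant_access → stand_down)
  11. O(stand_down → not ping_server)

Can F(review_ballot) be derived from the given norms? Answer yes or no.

No

Premise 7 is O(not open_valve → not review_ballot), but O(not open_valve) is not derivable from the premises, so it does not yield O(not review_ballot).
No other premise forces O(not review_ballot). An ideal world satisfying every premise can still have review_ballot true, so F(review_ballot) is not derivable.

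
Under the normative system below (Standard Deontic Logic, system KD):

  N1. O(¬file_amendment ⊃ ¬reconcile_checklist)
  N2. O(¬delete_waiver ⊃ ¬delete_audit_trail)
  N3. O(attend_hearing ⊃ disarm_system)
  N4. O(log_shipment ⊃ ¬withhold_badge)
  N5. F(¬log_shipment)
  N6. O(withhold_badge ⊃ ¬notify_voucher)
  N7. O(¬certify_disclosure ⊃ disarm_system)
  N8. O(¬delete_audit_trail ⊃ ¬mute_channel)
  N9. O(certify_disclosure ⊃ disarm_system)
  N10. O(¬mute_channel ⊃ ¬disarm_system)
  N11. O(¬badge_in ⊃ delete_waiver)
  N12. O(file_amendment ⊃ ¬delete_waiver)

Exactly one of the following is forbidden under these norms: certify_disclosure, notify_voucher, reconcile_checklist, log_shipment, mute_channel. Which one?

reconcile_checklist

Premises 9 and 7 cover both cases: O(certify_disclosure ⊃ disarm_system) and O(¬certify_disclosure ⊃ disarm_system). Since certify_disclosure ∨ ¬certify_disclosure is a tautology, O(disarm_system) follows.
Premise 10, O(¬mute_channel ⊃ ¬disarm_system), contraposes to O(disarm_system ⊃ mute_channel); with O(disarm_system) we get O(mute_channel).
Premise 8, O(¬delete_audit_trail ⊃ ¬mute_channel), contraposes to O(mute_channel ⊃ delete_audit_trail); with O(mute_channel) we get O(delete_audit_trail).
Premise 2 is O(¬delete_waiver ⊃ ¬delete_audit_trail); contrapositively O(delete_audit_trail ⊃ delete_waiver). Since O(delete_audit_trail) holds, K gives O(delete_waiver).
Premise 12 is O(file_amendment ⊃ ¬delete_waiver); contrapositively O(delete_waiver ⊃ ¬file_amendment). Since O(delete_waiver) holds, K gives O(¬file_amendment).
With premise 1, O(¬file_amendment ⊃ ¬reconcile_checklist), the K-axiom yields O(¬reconcile_checklist).
So O(¬reconcile_checklist) holds, i.e. reconcile_checklist is forbidden. None of the other listed options is forbidden under the premises.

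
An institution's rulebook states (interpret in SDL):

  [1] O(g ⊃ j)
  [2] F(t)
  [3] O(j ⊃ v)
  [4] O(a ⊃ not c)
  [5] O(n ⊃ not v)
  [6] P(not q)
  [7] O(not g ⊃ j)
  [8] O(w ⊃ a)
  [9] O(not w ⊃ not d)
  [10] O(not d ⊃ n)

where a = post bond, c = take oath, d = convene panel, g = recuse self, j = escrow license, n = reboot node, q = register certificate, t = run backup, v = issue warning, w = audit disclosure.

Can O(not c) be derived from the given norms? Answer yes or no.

Yes

Premises 1 and 7 cover both cases: O(g ⊃ j) and O(not g ⊃ j). Since g ∨ not g is a tautology, O(j) follows.
Premise 3 is O(j ⊃ v); since O(j), deontic closure gives O(v).
Premise 5 is O(n ⊃ not v); contrapositively O(v ⊃ not n). Since O(v) holds, K gives O(not n).
Premise 10 is O(not d ⊃ n); contrapositively O(not n ⊃ d). Since O(not n) holds, K gives O(d).
Premise 9 is O(not w ⊃ not d); contrapositively O(d ⊃ w). Since O(d) holds, K gives O(w).
Applying K to premise 8 (O(w ⊃ a)) and O(w) yields O(a).
From O(a) and premise 4, O(a ⊃ not c), we obtain O(not c).
Premises 2, 6 do not contribute to this derivation.
So O(not c) follows.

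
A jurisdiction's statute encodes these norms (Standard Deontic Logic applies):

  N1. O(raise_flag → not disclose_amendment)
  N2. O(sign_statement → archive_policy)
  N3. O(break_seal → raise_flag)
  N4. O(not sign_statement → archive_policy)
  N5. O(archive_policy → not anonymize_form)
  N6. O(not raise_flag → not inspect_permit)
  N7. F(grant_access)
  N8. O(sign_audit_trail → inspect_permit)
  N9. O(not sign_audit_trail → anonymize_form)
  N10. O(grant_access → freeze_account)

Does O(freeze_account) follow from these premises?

Premise 10 is O(grant_access → freeze_account), but O(grant_access) is not derivable from the premises, so it does not yield O(freeze_account).
No other premise forces O(freeze_account). An ideal world satisfying every premise can still have freeze_account false, so O(freeze_account) is not derivable.

No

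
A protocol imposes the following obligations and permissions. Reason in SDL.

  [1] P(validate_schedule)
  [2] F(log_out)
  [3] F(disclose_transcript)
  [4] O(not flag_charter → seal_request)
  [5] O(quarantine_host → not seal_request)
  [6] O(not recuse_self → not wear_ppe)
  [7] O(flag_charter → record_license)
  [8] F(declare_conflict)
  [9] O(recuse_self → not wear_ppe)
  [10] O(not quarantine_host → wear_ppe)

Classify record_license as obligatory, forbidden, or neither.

Premises 6 and 9 are O(not recuse_self → not wear_ppe) and O(recuse_self → not wear_ppe); every ideal world satisfies not recuse_self or recuse_self, so in either case not wear_ppe holds — hence O(not wear_ppe).
Premise 10, O(not quarantine_host → wear_ppe), contraposes to O(not wear_ppe → quarantine_host); with O(not wear_ppe) we get O(quarantine_host).
From O(quarantine_host) and premise 5, O(quarantine_host → not seal_request), we obtain O(not seal_request).
Premise 4, O(not flag_charter → seal_request), contraposes to O(not seal_request → flag_charter); with O(not seal_request) we get O(flag_charter).
From O(flag_charter) and premise 7, O(flag_charter → record_license), we obtain O(record_license).
Premises 1, 2, 3, 8 do not contribute to this derivation.
Hence record_license is obligatory.

Obligatory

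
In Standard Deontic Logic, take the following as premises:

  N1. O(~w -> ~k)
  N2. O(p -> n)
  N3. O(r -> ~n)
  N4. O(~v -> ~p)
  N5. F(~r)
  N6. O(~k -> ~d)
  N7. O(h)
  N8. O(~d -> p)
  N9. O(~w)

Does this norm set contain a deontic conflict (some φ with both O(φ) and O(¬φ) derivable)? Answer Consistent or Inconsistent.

Premise 5 is F(~r), i.e. O(r).
Applying K to premise 3 (O(r -> ~n)) and O(r) yields O(~n).
Premise 2 is O(p -> n); contrapositively O(~n -> ~p). Since O(~n) holds, K gives O(~p).
Premise 8 is O(~d -> p); contrapositively O(~p -> d). Since O(~p) holds, K gives O(d).
Premise 6, O(~k -> ~d), contraposes to O(d -> k); with O(d) we get O(k).
Premise 1 is O(~w -> ~k); contrapositively O(k -> w). Since O(k) holds, K gives O(w).
Yet premise 9 states O(~w).
We now have both O(w) and O(~w) — w is simultaneously obligatory and forbidden, violating the D-axiom.

Inconsistent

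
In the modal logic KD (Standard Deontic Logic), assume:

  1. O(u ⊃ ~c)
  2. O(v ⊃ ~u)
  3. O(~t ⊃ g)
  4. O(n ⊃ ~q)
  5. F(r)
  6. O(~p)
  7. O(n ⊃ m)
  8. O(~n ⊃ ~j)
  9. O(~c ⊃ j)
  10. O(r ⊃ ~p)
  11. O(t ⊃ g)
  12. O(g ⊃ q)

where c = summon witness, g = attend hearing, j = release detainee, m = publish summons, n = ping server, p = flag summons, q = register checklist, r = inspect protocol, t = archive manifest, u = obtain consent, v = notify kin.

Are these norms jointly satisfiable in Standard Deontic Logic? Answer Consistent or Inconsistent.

Consistent

Premise 10 is O(r ⊃ ~p); even if O(~p) held, inferring O(r) would be affirming the consequent — invalid.
So O(r) is not derivable, and the apparent clash with O(~r) does not arise.
A world satisfying every obligation exists (e.g. c=true, g=true, j=false, m=false, n=false, p=false, q=true, r=false, t=false, u=false, v=false); no atom is both obligatory and forbidden, so the set is consistent.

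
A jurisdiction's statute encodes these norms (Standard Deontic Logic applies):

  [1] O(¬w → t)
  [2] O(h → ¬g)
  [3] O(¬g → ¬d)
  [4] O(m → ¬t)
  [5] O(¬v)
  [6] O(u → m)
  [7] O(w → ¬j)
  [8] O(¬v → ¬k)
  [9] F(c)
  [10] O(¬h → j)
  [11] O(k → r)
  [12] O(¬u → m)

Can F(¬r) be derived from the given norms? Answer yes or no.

No

Premise 11 is O(k → r), but O(k) is not derivable from the premises, so it does not yield O(r).
No other premise forces O(r). An ideal world satisfying every premise can still have ¬r true, so F(¬r) is not derivable.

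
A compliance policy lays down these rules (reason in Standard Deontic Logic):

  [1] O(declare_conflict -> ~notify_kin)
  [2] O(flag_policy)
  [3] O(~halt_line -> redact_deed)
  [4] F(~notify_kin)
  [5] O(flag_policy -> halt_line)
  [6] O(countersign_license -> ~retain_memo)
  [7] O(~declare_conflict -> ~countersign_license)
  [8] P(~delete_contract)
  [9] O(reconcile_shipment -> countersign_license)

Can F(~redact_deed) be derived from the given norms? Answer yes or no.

No

Premise 3 is O(~halt_line -> redact_deed), but O(~halt_line) is not derivable from the premises, so it does not yield O(redact_deed).
No other premise forces O(redact_deed). An ideal world satisfying every premise can still have ~redact_deed true, so F(~redact_deed) is not derivable.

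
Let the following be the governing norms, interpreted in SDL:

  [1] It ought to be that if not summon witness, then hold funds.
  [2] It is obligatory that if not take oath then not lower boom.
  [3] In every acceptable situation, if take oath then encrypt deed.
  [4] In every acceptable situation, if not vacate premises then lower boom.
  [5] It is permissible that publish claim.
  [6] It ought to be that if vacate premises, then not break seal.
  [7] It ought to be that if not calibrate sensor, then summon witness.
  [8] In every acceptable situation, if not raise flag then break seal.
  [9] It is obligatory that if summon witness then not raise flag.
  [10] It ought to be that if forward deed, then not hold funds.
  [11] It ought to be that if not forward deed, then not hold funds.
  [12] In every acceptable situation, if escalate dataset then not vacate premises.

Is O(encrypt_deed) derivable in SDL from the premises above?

Yes

Premises 10 and 11 are O(forward_deed → ¬hold_funds) and O(¬forward_deed → ¬hold_funds); every ideal world satisfies forward_deed or ¬forward_deed, so in either case ¬hold_funds holds — hence O(¬hold_funds).
Premise 1, O(¬summon_witness → hold_funds), contraposes to O(¬hold_funds → summon_witness); with O(¬hold_funds) we get O(summon_witness).
Premise 9 is O(summon_witness → ¬raise_flag); since O(summon_witness), deontic closure gives O(¬raise_flag).
From O(¬raise_flag) and premise 8, O(¬raise_flag → break_seal), we obtain O(break_seal).
The contrapositive of premise 6 (O(vacate_premises → ¬break_seal)) is O(break_seal → ¬vacate_premises), and O(break_seal) is already established, so O(¬vacate_premises).
Applying K to premise 4 (O(¬vacate_premises → lower_boom)) and O(¬vacate_premises) yields O(lower_boom).
Premise 2 is O(¬take_oath → ¬lower_boom); contrapositively O(lower_boom → take_oath). Since O(lower_boom) holds, K gives O(take_oath).
With premise 3, O(take_oath → encrypt_deed), the K-axiom yields O(encrypt_deed).
Premises 5, 7, 12 do not contribute to this derivation.
So O(encrypt_deed) follows.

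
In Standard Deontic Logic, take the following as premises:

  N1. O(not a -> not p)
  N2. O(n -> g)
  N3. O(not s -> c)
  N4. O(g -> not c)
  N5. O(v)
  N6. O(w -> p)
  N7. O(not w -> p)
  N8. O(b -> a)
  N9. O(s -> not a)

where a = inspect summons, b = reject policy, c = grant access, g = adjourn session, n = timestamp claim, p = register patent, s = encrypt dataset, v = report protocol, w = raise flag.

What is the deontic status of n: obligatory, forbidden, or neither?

Premises 7 and 6 cover both cases: O(not w -> p) and O(w -> p). Since not w ∨ w is a tautology, O(p) follows.
The contrapositive of premise 1 (O(not a -> not p)) is O(p -> a), and O(p) is already established, so O(a).
The contrapositive of premise 9 (O(s -> not a)) is O(a -> not s), and O(a) is already established, so O(not s).
With premise 3, O(not s -> c), the K-axiom yields O(c).
Premise 4, O(g -> not c), contraposes to O(c -> not g); with O(c) we get O(not g).
The contrapositive of premise 2 (O(n -> g)) is O(not g -> not n), and O(not g) is already established, so O(not n).
Premises 5, 8 do not contribute to this derivation.
Thus O(not n), which is F(n): n is forbidden.

Forbidden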